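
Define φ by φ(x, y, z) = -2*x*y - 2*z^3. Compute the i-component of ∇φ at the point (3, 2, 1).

-4

(∇φ)_1 = ∂φ/∂x = -2*y
At (3, 2, 1): -4.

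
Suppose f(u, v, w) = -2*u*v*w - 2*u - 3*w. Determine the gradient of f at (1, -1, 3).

(4, -6, -1)

∂f/∂u = -2*v*w - 2
∂f/∂v = -2*u*w
∂f/∂w = -2*u*v - 3
∇f = (-2*v*w - 2, -2*u*w, -2*u*v - 3)
At (1, -1, 3): (4, -6, -1).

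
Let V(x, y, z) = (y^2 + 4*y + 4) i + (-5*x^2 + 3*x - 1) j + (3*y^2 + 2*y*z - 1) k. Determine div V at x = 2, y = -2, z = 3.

-4

∂V₁/∂x = 0
∂V₂/∂y = 0
∂V₃/∂z = 2*y
∇·V = 2*y
At (2, -2, 3): -4.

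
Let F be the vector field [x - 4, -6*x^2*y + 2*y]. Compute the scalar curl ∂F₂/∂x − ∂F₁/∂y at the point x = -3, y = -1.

∂F₂/∂x = -12*x*y
∂F₁/∂y = 0
Scalar curl = -12*x*y
At (-3, -1): -36.

-36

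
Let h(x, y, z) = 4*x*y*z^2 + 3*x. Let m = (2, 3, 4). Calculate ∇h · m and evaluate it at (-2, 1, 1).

∂h/∂x = 4*y*z^2 + 3
∂h/∂y = 4*x*z^2
∂h/∂z = 8*x*y*z
∇h at (-2, 1, 1) = (7, -8, -16)
∇h · m = (7)(2) + (-8)(3) + (-16)(4) = -74

-74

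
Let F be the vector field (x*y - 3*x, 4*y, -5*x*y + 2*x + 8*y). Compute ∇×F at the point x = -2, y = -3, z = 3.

(18, -17, 2)

(∇×F)₁ = ∂F₃/∂y − ∂F₂/∂z = -5*x + 8
(∇×F)₂ = ∂F₁/∂z − ∂F₃/∂x = 5*y - 2
(∇×F)₃ = ∂F₂/∂x − ∂F₁/∂y = -x
∇×F = (-5*x + 8, 5*y - 2, -x)
At (-2, -3, 3): (18, -17, 2).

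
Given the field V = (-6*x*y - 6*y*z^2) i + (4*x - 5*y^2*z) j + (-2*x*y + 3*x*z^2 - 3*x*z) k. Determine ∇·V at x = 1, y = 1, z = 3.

-21

∂V₁/∂x = -6*y
∂V₂/∂y = -10*y*z
∂V₃/∂z = 6*x*z - 3*x
∇·V = 6*x*z - 3*x - 10*y*z - 6*y
At (1, 1, 3): -21.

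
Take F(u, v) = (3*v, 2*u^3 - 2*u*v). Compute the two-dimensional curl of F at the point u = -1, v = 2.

-1

∂F₂/∂u = 6*u^2 - 2*v
∂F₁/∂v = 3
Scalar curl = 6*u^2 - 2*v - 3
At (-1, 2): -1.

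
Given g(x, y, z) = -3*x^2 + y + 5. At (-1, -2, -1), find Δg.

∂²g/∂x² = -6
∂²g/∂y² = 0
∂²g/∂z² = 0
∇²g = -6
At (-1, -2, -1): -6.

-6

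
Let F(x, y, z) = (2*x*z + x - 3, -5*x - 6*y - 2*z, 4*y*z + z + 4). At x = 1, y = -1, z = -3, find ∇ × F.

(∇×F)₁ = ∂F₃/∂y − ∂F₂/∂z = 4*z + 2
(∇×F)₂ = ∂F₁/∂z − ∂F₃/∂x = 2*x
(∇×F)₃ = ∂F₂/∂x − ∂F₁/∂y = -5
∇×F = (4*z + 2, 2*x, -5)
At (1, -1, -3): (-10, 2, -5).

(-10, 2, -5)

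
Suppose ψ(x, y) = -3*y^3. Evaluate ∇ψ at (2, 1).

(0, -9)

∂ψ/∂x = 0
∂ψ/∂y = -9*y^2
∇ψ = (0, -9*y^2)
At (2, 1): (0, -9).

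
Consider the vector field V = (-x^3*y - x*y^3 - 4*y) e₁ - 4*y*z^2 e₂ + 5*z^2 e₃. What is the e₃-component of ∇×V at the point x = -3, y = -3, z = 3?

-104

(∇×V)_3 = ∂V₂/∂x − ∂V₁/∂y
= 0 − (-x^3 - 3*x*y^2 - 4)
= x^3 + 3*x*y^2 + 4
At (-3, -3, 3): -104.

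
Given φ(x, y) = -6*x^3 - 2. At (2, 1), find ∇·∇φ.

∂²φ/∂x² = -36*x
∂²φ/∂y² = 0
∇²φ = -36*x
At (2, 1): -72.

-72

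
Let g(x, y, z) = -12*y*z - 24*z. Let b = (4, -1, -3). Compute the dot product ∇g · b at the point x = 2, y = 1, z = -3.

72

∂g/∂x = 0
∂g/∂y = -12*z
∂g/∂z = -12*y - 24
∇g at (2, 1, -3) = (0, 36, -36)
∇g · b = (0)(4) + (36)(-1) + (-36)(-3) = 72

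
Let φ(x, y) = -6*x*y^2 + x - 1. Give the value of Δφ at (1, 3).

-12

∂²φ/∂x² = 0
∂²φ/∂y² = -12*x
∇²φ = -12*x
At (1, 3): -12.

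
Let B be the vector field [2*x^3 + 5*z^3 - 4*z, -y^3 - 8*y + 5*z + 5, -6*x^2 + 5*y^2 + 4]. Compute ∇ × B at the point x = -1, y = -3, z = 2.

(-35, 44, 0)

(∇×B)₁ = ∂B₃/∂y − ∂B₂/∂z = 10*y - 5
(∇×B)₂ = ∂B₁/∂z − ∂B₃/∂x = 12*x + 15*z^2 - 4
(∇×B)₃ = ∂B₂/∂x − ∂B₁/∂y = 0
∇×B = (10*y - 5, 12*x + 15*z^2 - 4, 0)
At (-1, -3, 2): (-35, 44, 0).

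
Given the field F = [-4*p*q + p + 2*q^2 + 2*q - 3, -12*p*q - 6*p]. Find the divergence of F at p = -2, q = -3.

∂F₁/∂p = -4*q + 1
∂F₂/∂q = -12*p
∇·F = -12*p - 4*q + 1
At (-2, -3): 37.

37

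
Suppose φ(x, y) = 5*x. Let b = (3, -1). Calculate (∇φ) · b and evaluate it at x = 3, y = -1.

∂φ/∂x = 5
∂φ/∂y = 0
∇φ at (3, -1) = (5, 0)
∇φ · b = (5)(3) + (0)(-1) = 15

15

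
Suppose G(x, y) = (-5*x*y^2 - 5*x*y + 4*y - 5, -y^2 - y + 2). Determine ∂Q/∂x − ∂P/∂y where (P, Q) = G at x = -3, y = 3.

∂G₂/∂x = 0
∂G₁/∂y = -10*x*y - 5*x + 4
Scalar curl = 10*x*y + 5*x - 4
At (-3, 3): -109.

-109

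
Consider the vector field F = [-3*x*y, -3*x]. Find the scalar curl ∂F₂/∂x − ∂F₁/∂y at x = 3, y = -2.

∂F₂/∂x = -3
∂F₁/∂y = -3*x
Scalar curl = 3*x - 3
At (3, -2): 6.

6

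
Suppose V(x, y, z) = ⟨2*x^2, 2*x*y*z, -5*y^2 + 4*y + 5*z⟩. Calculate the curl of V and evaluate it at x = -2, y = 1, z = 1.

(∇×V)₁ = ∂V₃/∂y − ∂V₂/∂z = -2*x*y - 10*y + 4
(∇×V)₂ = ∂V₁/∂z − ∂V₃/∂x = 0
(∇×V)₃ = ∂V₂/∂x − ∂V₁/∂y = 2*y*z
∇×V = (-2*x*y - 10*y + 4, 0, 2*y*z)
At (-2, 1, 1): (-2, 0, 2).

(-2, 0, 2)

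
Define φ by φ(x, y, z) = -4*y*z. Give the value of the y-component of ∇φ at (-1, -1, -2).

8

(∇φ)_2 = ∂φ/∂y = -4*z
At (-1, -1, -2): 8.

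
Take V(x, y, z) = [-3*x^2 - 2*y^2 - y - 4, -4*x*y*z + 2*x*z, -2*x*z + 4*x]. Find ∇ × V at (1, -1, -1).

(-6, -6, -9)

(∇×V)₁ = ∂V₃/∂y − ∂V₂/∂z = 4*x*y - 2*x
(∇×V)₂ = ∂V₁/∂z − ∂V₃/∂x = 2*z - 4
(∇×V)₃ = ∂V₂/∂x − ∂V₁/∂y = -4*y*z + 4*y + 2*z + 1
∇×V = (4*x*y - 2*x, 2*z - 4, -4*y*z + 4*y + 2*z + 1)
At (1, -1, -1): (-6, -6, -9).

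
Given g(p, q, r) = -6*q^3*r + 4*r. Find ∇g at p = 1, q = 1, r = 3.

∂g/∂p = 0
∂g/∂q = -18*q^2*r
∂g/∂r = -6*q^3 + 4
∇g = (0, -18*q^2*r, -6*q^3 + 4)
At (1, 1, 3): (0, -54, -2).

(0, -54, -2)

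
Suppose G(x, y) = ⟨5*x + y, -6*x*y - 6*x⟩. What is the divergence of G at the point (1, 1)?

∂G₁/∂x = 5
∂G₂/∂y = -6*x
∇·G = -6*x + 5
At (1, 1): -1.

-1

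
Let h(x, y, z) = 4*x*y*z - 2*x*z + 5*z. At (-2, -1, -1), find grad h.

∂h/∂x = 4*y*z - 2*z
∂h/∂y = 4*x*z
∂h/∂z = 4*x*y - 2*x + 5
∇h = (4*y*z - 2*z, 4*x*z, 4*x*y - 2*x + 5)
At (-2, -1, -1): (6, 8, 17).

(6, 8, 17)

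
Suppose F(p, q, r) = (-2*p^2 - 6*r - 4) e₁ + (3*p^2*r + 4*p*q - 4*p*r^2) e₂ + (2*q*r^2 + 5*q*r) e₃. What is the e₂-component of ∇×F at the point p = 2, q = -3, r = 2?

(∇×F)_2 = ∂F₁/∂r − ∂F₃/∂p
= -6 − (0)
= -6
At (2, -3, 2): -6.

-6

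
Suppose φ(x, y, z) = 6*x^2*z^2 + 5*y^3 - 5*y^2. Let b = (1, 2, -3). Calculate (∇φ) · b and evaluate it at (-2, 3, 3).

-438

∂φ/∂x = 12*x*z^2
∂φ/∂y = 15*y^2 - 10*y
∂φ/∂z = 12*x^2*z
∇φ at (-2, 3, 3) = (-216, 105, 144)
∇φ · b = (-216)(1) + (105)(2) + (144)(-3) = -438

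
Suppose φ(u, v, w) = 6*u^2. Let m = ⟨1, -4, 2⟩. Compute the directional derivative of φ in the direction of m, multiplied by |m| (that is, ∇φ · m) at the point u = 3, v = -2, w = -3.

∂φ/∂u = 12*u
∂φ/∂v = 0
∂φ/∂w = 0
∇φ at (3, -2, -3) = (36, 0, 0)
∇φ · m = (36)(1) + (0)(-4) + (0)(2) = 36

36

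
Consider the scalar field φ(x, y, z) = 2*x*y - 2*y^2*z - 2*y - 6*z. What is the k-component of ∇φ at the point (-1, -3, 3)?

(∇φ)_3 = ∂φ/∂z = -2*y^2 - 6
At (-1, -3, 3): -24.

-24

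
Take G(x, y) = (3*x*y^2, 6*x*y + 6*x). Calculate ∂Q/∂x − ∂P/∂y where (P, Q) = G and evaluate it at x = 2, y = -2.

∂G₂/∂x = 6*y + 6
∂G₁/∂y = 6*x*y
Scalar curl = -6*x*y + 6*y + 6
At (2, -2): 18.

18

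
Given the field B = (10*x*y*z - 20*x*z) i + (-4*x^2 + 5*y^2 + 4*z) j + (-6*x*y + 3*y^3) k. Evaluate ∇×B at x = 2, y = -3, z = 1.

(65, -118, -36)

(∇×B)₁ = ∂B₃/∂y − ∂B₂/∂z = -6*x + 9*y^2 - 4
(∇×B)₂ = ∂B₁/∂z − ∂B₃/∂x = 10*x*y - 20*x + 6*y
(∇×B)₃ = ∂B₂/∂x − ∂B₁/∂y = -10*x*z - 8*x
∇×B = (-6*x + 9*y^2 - 4, 10*x*y - 20*x + 6*y, -10*x*z - 8*x)
At (2, -3, 1): (65, -118, -36).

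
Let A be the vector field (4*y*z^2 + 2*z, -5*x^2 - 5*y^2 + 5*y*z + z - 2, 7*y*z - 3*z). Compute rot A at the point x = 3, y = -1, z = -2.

(-10, 18, -46)

(∇×A)₁ = ∂A₃/∂y − ∂A₂/∂z = -5*y + 7*z - 1
(∇×A)₂ = ∂A₁/∂z − ∂A₃/∂x = 8*y*z + 2
(∇×A)₃ = ∂A₂/∂x − ∂A₁/∂y = -10*x - 4*z^2
∇×A = (-5*y + 7*z - 1, 8*y*z + 2, -10*x - 4*z^2)
At (3, -1, -2): (-10, 18, -46).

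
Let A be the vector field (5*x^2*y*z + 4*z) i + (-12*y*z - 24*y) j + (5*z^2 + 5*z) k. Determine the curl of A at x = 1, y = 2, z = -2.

(∇×A)₁ = ∂A₃/∂y − ∂A₂/∂z = 12*y
(∇×A)₂ = ∂A₁/∂z − ∂A₃/∂x = 5*x^2*y + 4
(∇×A)₃ = ∂A₂/∂x − ∂A₁/∂y = -5*x^2*z
∇×A = (12*y, 5*x^2*y + 4, -5*x^2*z)
At (1, 2, -2): (24, 14, 10).

(24, 14, 10)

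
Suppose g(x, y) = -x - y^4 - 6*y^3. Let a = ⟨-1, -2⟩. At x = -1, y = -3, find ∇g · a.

109

∂g/∂x = -1
∂g/∂y = -4*y^3 - 18*y^2
∇g at (-1, -3) = (-1, -54)
∇g · a = (-1)(-1) + (-54)(-2) = 109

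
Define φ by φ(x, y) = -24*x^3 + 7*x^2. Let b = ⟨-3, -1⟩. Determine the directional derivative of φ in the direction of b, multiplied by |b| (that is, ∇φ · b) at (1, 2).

∂φ/∂x = -72*x^2 + 14*x
∂φ/∂y = 0
∇φ at (1, 2) = (-58, 0)
∇φ · b = (-58)(-3) + (0)(-1) = 174

174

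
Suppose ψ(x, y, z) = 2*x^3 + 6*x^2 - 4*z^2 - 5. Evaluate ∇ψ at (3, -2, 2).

(90, 0, -16)

∂ψ/∂x = 6*x^2 + 12*x
∂ψ/∂y = 0
∂ψ/∂z = -8*z
∇ψ = (6*x^2 + 12*x, 0, -8*z)
At (3, -2, 2): (90, 0, -16).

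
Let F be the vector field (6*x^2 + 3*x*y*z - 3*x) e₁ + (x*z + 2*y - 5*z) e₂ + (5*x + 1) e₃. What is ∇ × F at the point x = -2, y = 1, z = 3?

(∇×F)₁ = ∂F₃/∂y − ∂F₂/∂z = -x + 5
(∇×F)₂ = ∂F₁/∂z − ∂F₃/∂x = 3*x*y - 5
(∇×F)₃ = ∂F₂/∂x − ∂F₁/∂y = -3*x*z + z
∇×F = (-x + 5, 3*x*y - 5, -3*x*z + z)
At (-2, 1, 3): (7, -11, 21).

(7, -11, 21)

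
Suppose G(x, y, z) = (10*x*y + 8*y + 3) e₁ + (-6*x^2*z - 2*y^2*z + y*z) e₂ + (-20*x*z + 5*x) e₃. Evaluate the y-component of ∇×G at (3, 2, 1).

(∇×G)_2 = ∂G₁/∂z − ∂G₃/∂x
= 0 − (-20*z + 5)
= 20*z - 5
At (3, 2, 1): 15.

15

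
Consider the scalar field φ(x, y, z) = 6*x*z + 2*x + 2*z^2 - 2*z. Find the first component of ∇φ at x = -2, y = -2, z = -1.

-4

(∇φ)_1 = ∂φ/∂x = 6*z + 2
At (-2, -2, -1): -4.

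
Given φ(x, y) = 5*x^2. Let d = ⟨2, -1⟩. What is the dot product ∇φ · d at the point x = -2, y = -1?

∂φ/∂x = 10*x
∂φ/∂y = 0
∇φ at (-2, -1) = (-20, 0)
∇φ · d = (-20)(2) + (0)(-1) = -40

-40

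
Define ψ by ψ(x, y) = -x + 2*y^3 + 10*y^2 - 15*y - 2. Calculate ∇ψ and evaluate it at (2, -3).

(-1, -21)

∂ψ/∂x = -1
∂ψ/∂y = 6*y^2 + 20*y - 15
∇ψ = (-1, 6*y^2 + 20*y - 15)
At (2, -3): (-1, -21).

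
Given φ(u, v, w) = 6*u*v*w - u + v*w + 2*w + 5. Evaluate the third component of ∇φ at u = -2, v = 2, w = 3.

(∇φ)_3 = ∂φ/∂w = 6*u*v + v + 2
At (-2, 2, 3): -20.

-20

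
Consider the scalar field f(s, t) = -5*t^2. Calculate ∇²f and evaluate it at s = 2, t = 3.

-10

∂²f/∂s² = 0
∂²f/∂t² = -10
∇²f = -10
At (2, 3): -10.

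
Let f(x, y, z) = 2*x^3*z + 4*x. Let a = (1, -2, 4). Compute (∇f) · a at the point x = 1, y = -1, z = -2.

0

∂f/∂x = 6*x^2*z + 4
∂f/∂y = 0
∂f/∂z = 2*x^3
∇f at (1, -1, -2) = (-8, 0, 2)
∇f · a = (-8)(1) + (0)(-2) + (2)(4) = 0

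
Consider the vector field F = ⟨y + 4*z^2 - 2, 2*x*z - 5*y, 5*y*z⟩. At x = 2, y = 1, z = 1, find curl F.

(∇×F)₁ = ∂F₃/∂y − ∂F₂/∂z = -2*x + 5*z
(∇×F)₂ = ∂F₁/∂z − ∂F₃/∂x = 8*z
(∇×F)₃ = ∂F₂/∂x − ∂F₁/∂y = 2*z - 1
∇×F = (-2*x + 5*z, 8*z, 2*z - 1)
At (2, 1, 1): (1, 8, 1).

(1, 8, 1)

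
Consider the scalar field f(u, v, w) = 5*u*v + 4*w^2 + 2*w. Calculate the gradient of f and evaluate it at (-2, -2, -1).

∂f/∂u = 5*v
∂f/∂v = 5*u
∂f/∂w = 8*w + 2
∇f = (5*v, 5*u, 8*w + 2)
At (-2, -2, -1): (-10, -10, -6).

(-10, -10, -6)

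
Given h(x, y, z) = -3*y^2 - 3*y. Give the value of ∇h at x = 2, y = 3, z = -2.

∂h/∂x = 0
∂h/∂y = -6*y - 3
∂h/∂z = 0
∇h = (0, -6*y - 3, 0)
At (2, 3, -2): (0, -21, 0).

(0, -21, 0)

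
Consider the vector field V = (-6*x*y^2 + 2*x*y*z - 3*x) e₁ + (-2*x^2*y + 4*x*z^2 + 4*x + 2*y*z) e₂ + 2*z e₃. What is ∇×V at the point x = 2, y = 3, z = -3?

(∇×V)₁ = ∂V₃/∂y − ∂V₂/∂z = -8*x*z - 2*y
(∇×V)₂ = ∂V₁/∂z − ∂V₃/∂x = 2*x*y
(∇×V)₃ = ∂V₂/∂x − ∂V₁/∂y = 8*x*y - 2*x*z + 4*z^2 + 4
∇×V = (-8*x*z - 2*y, 2*x*y, 8*x*y - 2*x*z + 4*z^2 + 4)
At (2, 3, -3): (42, 12, 100).

(42, 12, 100)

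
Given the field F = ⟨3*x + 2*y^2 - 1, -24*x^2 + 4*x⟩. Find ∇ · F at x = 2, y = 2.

∂F₁/∂x = 3
∂F₂/∂y = 0
∇·F = 3
At (2, 2): 3.

3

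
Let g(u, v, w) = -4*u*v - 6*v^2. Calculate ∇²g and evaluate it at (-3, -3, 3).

∂²g/∂u² = 0
∂²g/∂v² = -12
∂²g/∂w² = 0
∇²g = -12
At (-3, -3, 3): -12.

-12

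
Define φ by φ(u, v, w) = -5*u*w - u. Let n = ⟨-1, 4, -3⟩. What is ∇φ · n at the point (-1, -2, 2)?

-4

∂φ/∂u = -5*w - 1
∂φ/∂v = 0
∂φ/∂w = -5*u
∇φ at (-1, -2, 2) = (-11, 0, 5)
∇φ · n = (-11)(-1) + (0)(4) + (5)(-3) = -4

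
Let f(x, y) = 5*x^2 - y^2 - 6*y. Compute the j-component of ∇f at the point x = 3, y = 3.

(∇f)_2 = ∂f/∂y = -2*y - 6
At (3, 3): -12.

-12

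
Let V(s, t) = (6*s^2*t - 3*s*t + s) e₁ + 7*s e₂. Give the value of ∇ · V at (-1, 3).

-44

∂V₁/∂s = 12*s*t - 3*t + 1
∂V₂/∂t = 0
∇·V = 12*s*t - 3*t + 1
At (-1, 3): -44.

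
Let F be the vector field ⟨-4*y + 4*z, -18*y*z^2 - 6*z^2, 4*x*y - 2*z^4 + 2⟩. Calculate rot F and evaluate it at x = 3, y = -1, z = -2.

(60, 8, 4)

(∇×F)₁ = ∂F₃/∂y − ∂F₂/∂z = 4*x + 36*y*z + 12*z
(∇×F)₂ = ∂F₁/∂z − ∂F₃/∂x = -4*y + 4
(∇×F)₃ = ∂F₂/∂x − ∂F₁/∂y = 4
∇×F = (4*x + 36*y*z + 12*z, -4*y + 4, 4)
At (3, -1, -2): (60, 8, 4).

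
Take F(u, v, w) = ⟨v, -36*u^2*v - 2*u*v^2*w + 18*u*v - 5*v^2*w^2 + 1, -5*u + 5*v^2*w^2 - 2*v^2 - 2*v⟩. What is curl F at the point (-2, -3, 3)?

(∇×F)₁ = ∂F₃/∂v − ∂F₂/∂w = 2*u*v^2 + 10*v^2*w + 10*v*w^2 - 4*v - 2
(∇×F)₂ = ∂F₁/∂w − ∂F₃/∂u = 5
(∇×F)₃ = ∂F₂/∂u − ∂F₁/∂v = -72*u*v - 2*v^2*w + 18*v - 1
∇×F = (2*u*v^2 + 10*v^2*w + 10*v*w^2 - 4*v - 2, 5, -72*u*v - 2*v^2*w + 18*v - 1)
At (-2, -3, 3): (-26, 5, -541).

(-26, 5, -541)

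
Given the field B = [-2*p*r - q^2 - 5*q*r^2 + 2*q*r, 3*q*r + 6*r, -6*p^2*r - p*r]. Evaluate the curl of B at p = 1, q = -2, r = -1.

(∇×B)₁ = ∂B₃/∂q − ∂B₂/∂r = -3*q - 6
(∇×B)₂ = ∂B₁/∂r − ∂B₃/∂p = 12*p*r - 2*p - 10*q*r + 2*q + r
(∇×B)₃ = ∂B₂/∂p − ∂B₁/∂q = 2*q + 5*r^2 - 2*r
∇×B = (-3*q - 6, 12*p*r - 2*p - 10*q*r + 2*q + r, 2*q + 5*r^2 - 2*r)
At (1, -2, -1): (0, -39, 3).

(0, -39, 3)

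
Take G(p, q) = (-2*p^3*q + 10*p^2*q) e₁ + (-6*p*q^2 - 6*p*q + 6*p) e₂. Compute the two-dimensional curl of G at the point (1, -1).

-2

∂G₂/∂p = -6*q^2 - 6*q + 6
∂G₁/∂q = -2*p^3 + 10*p^2
Scalar curl = 2*p^3 - 10*p^2 - 6*q^2 - 6*q + 6
At (1, -1): -2.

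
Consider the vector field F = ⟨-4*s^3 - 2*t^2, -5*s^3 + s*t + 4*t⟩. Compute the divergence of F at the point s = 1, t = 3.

-7

∂F₁/∂s = -12*s^2
∂F₂/∂t = s + 4
∇·F = -12*s^2 + s + 4
At (1, 3): -7.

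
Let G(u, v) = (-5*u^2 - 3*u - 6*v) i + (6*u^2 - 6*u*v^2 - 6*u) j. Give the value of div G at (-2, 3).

∂G₁/∂u = -10*u - 3
∂G₂/∂v = -12*u*v
∇·G = -12*u*v - 10*u - 3
At (-2, 3): 89.

89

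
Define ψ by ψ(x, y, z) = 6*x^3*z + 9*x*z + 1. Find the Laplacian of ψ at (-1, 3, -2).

72

∂²ψ/∂x² = 36*x*z
∂²ψ/∂y² = 0
∂²ψ/∂z² = 0
∇²ψ = 36*x*z
At (-1, 3, -2): 72.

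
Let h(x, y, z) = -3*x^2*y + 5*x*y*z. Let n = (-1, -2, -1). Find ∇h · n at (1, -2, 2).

∂h/∂x = -6*x*y + 5*y*z
∂h/∂y = -3*x^2 + 5*x*z
∂h/∂z = 5*x*y
∇h at (1, -2, 2) = (-8, 7, -10)
∇h · n = (-8)(-1) + (7)(-2) + (-10)(-1) = 4

4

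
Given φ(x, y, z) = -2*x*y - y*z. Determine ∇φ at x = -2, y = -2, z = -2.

∂φ/∂x = -2*y
∂φ/∂y = -2*x - z
∂φ/∂z = -y
∇φ = (-2*y, -2*x - z, -y)
At (-2, -2, -2): (4, 6, 2).

(4, 6, 2)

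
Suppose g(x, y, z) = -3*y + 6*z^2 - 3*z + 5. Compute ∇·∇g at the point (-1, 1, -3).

∂²g/∂x² = 0
∂²g/∂y² = 0
∂²g/∂z² = 12
∇²g = 12
At (-1, 1, -3): 12.

12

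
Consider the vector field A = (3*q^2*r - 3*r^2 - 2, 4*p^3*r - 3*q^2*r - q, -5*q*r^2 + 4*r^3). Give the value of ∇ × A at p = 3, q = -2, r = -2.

(∇×A)₁ = ∂A₃/∂q − ∂A₂/∂r = -4*p^3 + 3*q^2 - 5*r^2
(∇×A)₂ = ∂A₁/∂r − ∂A₃/∂p = 3*q^2 - 6*r
(∇×A)₃ = ∂A₂/∂p − ∂A₁/∂q = 12*p^2*r - 6*q*r
∇×A = (-4*p^3 + 3*q^2 - 5*r^2, 3*q^2 - 6*r, 12*p^2*r - 6*q*r)
At (3, -2, -2): (-116, 24, -240).

(-116, 24, -240)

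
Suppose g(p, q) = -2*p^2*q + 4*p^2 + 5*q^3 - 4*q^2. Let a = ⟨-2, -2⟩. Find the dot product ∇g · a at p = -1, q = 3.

∂g/∂p = -4*p*q + 8*p
∂g/∂q = -2*p^2 + 15*q^2 - 8*q
∇g at (-1, 3) = (4, 109)
∇g · a = (4)(-2) + (109)(-2) = -226

-226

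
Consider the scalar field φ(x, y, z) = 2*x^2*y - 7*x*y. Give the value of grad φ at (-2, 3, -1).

(-45, 22, 0)

∂φ/∂x = 4*x*y - 7*y
∂φ/∂y = 2*x^2 - 7*x
∂φ/∂z = 0
∇φ = (4*x*y - 7*y, 2*x^2 - 7*x, 0)
At (-2, 3, -1): (-45, 22, 0).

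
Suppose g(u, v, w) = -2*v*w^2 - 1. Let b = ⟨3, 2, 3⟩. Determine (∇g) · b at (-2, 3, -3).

72

∂g/∂u = 0
∂g/∂v = -2*w^2
∂g/∂w = -4*v*w
∇g at (-2, 3, -3) = (0, -18, 36)
∇g · b = (0)(3) + (-18)(2) + (36)(3) = 72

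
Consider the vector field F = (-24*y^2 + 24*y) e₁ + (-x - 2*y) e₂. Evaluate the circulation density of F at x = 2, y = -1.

-73

∂F₂/∂x = -1
∂F₁/∂y = -48*y + 24
Scalar curl = 48*y - 25
At (2, -1): -73.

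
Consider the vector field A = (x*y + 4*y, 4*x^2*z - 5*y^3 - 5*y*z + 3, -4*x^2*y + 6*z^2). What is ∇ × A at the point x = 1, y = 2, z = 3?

(∇×A)₁ = ∂A₃/∂y − ∂A₂/∂z = -8*x^2 + 5*y
(∇×A)₂ = ∂A₁/∂z − ∂A₃/∂x = 8*x*y
(∇×A)₃ = ∂A₂/∂x − ∂A₁/∂y = 8*x*z - x - 4
∇×A = (-8*x^2 + 5*y, 8*x*y, 8*x*z - x - 4)
At (1, 2, 3): (2, 16, 19).

(2, 16, 19)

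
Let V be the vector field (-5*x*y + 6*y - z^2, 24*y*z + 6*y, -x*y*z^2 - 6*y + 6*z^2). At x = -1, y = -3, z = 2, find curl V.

(∇×V)₁ = ∂V₃/∂y − ∂V₂/∂z = -x*z^2 - 24*y - 6
(∇×V)₂ = ∂V₁/∂z − ∂V₃/∂x = y*z^2 - 2*z
(∇×V)₃ = ∂V₂/∂x − ∂V₁/∂y = 5*x - 6
∇×V = (-x*z^2 - 24*y - 6, y*z^2 - 2*z, 5*x - 6)
At (-1, -3, 2): (70, -16, -11).

(70, -16, -11)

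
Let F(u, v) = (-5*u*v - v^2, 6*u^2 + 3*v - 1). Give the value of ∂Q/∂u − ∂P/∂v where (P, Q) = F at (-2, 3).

∂F₂/∂u = 12*u
∂F₁/∂v = -5*u - 2*v
Scalar curl = 17*u + 2*v
At (-2, 3): -28.

-28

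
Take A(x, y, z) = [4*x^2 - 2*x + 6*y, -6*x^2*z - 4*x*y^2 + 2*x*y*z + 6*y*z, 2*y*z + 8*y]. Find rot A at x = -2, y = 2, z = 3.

(34, 0, 62)

(∇×A)₁ = ∂A₃/∂y − ∂A₂/∂z = 6*x^2 - 2*x*y - 6*y + 2*z + 8
(∇×A)₂ = ∂A₁/∂z − ∂A₃/∂x = 0
(∇×A)₃ = ∂A₂/∂x − ∂A₁/∂y = -12*x*z - 4*y^2 + 2*y*z - 6
∇×A = (6*x^2 - 2*x*y - 6*y + 2*z + 8, 0, -12*x*z - 4*y^2 + 2*y*z - 6)
At (-2, 2, 3): (34, 0, 62).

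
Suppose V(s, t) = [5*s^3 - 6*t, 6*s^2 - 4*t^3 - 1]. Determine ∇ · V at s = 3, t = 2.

87

∂V₁/∂s = 15*s^2
∂V₂/∂t = -12*t^2
∇·V = 15*s^2 - 12*t^2
At (3, 2): 87.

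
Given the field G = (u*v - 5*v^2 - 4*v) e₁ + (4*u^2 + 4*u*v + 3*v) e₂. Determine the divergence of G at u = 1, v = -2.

∂G₁/∂u = v
∂G₂/∂v = 4*u + 3
∇·G = 4*u + v + 3
At (1, -2): 5.

5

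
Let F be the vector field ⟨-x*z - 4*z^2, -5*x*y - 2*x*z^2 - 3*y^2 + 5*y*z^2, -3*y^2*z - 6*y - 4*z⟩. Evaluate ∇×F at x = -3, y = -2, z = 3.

(∇×F)₁ = ∂F₃/∂y − ∂F₂/∂z = 4*x*z - 16*y*z - 6
(∇×F)₂ = ∂F₁/∂z − ∂F₃/∂x = -x - 8*z
(∇×F)₃ = ∂F₂/∂x − ∂F₁/∂y = -5*y - 2*z^2
∇×F = (4*x*z - 16*y*z - 6, -x - 8*z, -5*y - 2*z^2)
At (-3, -2, 3): (54, -21, -8).

(54, -21, -8)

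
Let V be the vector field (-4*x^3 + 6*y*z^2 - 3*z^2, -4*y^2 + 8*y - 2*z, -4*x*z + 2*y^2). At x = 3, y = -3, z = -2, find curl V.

(-10, 76, -24)

(∇×V)₁ = ∂V₃/∂y − ∂V₂/∂z = 4*y + 2
(∇×V)₂ = ∂V₁/∂z − ∂V₃/∂x = 12*y*z - 2*z
(∇×V)₃ = ∂V₂/∂x − ∂V₁/∂y = -6*z^2
∇×V = (4*y + 2, 12*y*z - 2*z, -6*z^2)
At (3, -3, -2): (-10, 76, -24).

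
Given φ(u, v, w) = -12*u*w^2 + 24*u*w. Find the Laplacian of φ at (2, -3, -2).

∂²φ/∂u² = 0
∂²φ/∂v² = 0
∂²φ/∂w² = -24*u
∇²φ = -24*u
At (2, -3, -2): -48.

-48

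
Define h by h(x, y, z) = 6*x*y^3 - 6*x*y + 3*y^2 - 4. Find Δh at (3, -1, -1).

-102

∂²h/∂x² = 0
∂²h/∂y² = 6*(6*x*y + 1)
∂²h/∂z² = 0
∇²h = 36*x*y + 6
At (3, -1, -1): -102.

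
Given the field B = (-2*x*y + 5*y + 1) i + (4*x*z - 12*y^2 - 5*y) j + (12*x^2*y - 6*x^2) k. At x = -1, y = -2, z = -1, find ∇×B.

(∇×B)₁ = ∂B₃/∂y − ∂B₂/∂z = 12*x^2 - 4*x
(∇×B)₂ = ∂B₁/∂z − ∂B₃/∂x = -24*x*y + 12*x
(∇×B)₃ = ∂B₂/∂x − ∂B₁/∂y = 2*x + 4*z - 5
∇×B = (12*x^2 - 4*x, -24*x*y + 12*x, 2*x + 4*z - 5)
At (-1, -2, -1): (16, -60, -11).

(16, -60, -11)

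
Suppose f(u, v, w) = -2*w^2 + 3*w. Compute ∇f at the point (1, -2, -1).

(0, 0, 7)

∂f/∂u = 0
∂f/∂v = 0
∂f/∂w = -4*w + 3
∇f = (0, 0, -4*w + 3)
At (1, -2, -1): (0, 0, 7).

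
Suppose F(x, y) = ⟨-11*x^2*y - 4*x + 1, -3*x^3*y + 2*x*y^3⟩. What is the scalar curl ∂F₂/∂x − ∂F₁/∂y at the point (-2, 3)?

∂F₂/∂x = -9*x^2*y + 2*y^3
∂F₁/∂y = -11*x^2
Scalar curl = -9*x^2*y + 11*x^2 + 2*y^3
At (-2, 3): -10.

-10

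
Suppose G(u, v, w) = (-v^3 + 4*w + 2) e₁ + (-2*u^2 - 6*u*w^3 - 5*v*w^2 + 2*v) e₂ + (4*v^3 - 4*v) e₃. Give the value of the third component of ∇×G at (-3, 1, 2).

-33

(∇×G)_3 = ∂G₂/∂u − ∂G₁/∂v
= -4*u - 6*w^3 − (-3*v^2)
= -4*u + 3*v^2 - 6*w^3
At (-3, 1, 2): -33.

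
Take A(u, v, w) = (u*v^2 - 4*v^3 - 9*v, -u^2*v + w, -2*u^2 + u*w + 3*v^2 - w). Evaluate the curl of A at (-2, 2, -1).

(∇×A)₁ = ∂A₃/∂v − ∂A₂/∂w = 6*v - 1
(∇×A)₂ = ∂A₁/∂w − ∂A₃/∂u = 4*u - w
(∇×A)₃ = ∂A₂/∂u − ∂A₁/∂v = -4*u*v + 12*v^2 + 9
∇×A = (6*v - 1, 4*u - w, -4*u*v + 12*v^2 + 9)
At (-2, 2, -1): (11, -7, 73).

(11, -7, 73)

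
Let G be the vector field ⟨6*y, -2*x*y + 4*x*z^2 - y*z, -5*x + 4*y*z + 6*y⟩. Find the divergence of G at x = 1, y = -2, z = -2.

-8

∂G₁/∂x = 0
∂G₂/∂y = -2*x - z
∂G₃/∂z = 4*y
∇·G = -2*x + 4*y - z
At (1, -2, -2): -8.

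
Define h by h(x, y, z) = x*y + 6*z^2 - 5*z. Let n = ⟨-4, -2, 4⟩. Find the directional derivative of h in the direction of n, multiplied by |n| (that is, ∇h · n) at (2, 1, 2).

∂h/∂x = y
∂h/∂y = x
∂h/∂z = 12*z - 5
∇h at (2, 1, 2) = (1, 2, 19)
∇h · n = (1)(-4) + (2)(-2) + (19)(4) = 68

68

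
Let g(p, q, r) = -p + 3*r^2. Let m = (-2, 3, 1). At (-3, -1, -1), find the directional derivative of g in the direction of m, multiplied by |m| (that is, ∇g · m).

∂g/∂p = -1
∂g/∂q = 0
∂g/∂r = 6*r
∇g at (-3, -1, -1) = (-1, 0, -6)
∇g · m = (-1)(-2) + (0)(3) + (-6)(1) = -4

-4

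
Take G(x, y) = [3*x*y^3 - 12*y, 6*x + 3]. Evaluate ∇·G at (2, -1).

-3

∂G₁/∂x = 3*y^3
∂G₂/∂y = 0
∇·G = 3*y^3
At (2, -1): -3.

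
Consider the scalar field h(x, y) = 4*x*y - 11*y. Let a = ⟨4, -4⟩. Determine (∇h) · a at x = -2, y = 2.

108

∂h/∂x = 4*y
∂h/∂y = 4*x - 11
∇h at (-2, 2) = (8, -19)
∇h · a = (8)(4) + (-19)(-4) = 108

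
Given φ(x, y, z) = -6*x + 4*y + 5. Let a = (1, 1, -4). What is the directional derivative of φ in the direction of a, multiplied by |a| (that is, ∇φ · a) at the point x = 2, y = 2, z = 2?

∂φ/∂x = -6
∂φ/∂y = 4
∂φ/∂z = 0
∇φ at (2, 2, 2) = (-6, 4, 0)
∇φ · a = (-6)(1) + (4)(1) + (0)(-4) = -2

-2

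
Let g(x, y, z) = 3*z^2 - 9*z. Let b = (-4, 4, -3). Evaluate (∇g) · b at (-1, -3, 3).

∂g/∂x = 0
∂g/∂y = 0
∂g/∂z = 6*z - 9
∇g at (-1, -3, 3) = (0, 0, 9)
∇g · b = (0)(-4) + (0)(4) + (9)(-3) = -27

-27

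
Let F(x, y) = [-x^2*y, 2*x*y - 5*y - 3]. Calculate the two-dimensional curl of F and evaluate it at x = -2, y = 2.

8

∂F₂/∂x = 2*y
∂F₁/∂y = -x^2
Scalar curl = x^2 + 2*y
At (-2, 2): 8.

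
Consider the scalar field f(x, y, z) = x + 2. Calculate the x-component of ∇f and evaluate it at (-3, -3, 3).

1

(∇f)_1 = ∂f/∂x = 1
At (-3, -3, 3): 1.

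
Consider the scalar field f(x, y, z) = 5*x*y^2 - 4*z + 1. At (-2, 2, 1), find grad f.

∂f/∂x = 5*y^2
∂f/∂y = 10*x*y
∂f/∂z = -4
∇f = (5*y^2, 10*x*y, -4)
At (-2, 2, 1): (20, -40, -4).

(20, -40, -4)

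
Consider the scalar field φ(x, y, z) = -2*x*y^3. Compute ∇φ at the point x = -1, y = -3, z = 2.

∂φ/∂x = -2*y^3
∂φ/∂y = -6*x*y^2
∂φ/∂z = 0
∇φ = (-2*y^3, -6*x*y^2, 0)
At (-1, -3, 2): (54, 54, 0).

(54, 54, 0)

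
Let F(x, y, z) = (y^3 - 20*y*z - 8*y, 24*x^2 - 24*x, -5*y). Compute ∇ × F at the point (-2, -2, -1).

(-5, 40, -144)

(∇×F)₁ = ∂F₃/∂y − ∂F₂/∂z = -5
(∇×F)₂ = ∂F₁/∂z − ∂F₃/∂x = -20*y
(∇×F)₃ = ∂F₂/∂x − ∂F₁/∂y = 48*x - 3*y^2 + 20*z - 16
∇×F = (-5, -20*y, 48*x - 3*y^2 + 20*z - 16)
At (-2, -2, -1): (-5, 40, -144).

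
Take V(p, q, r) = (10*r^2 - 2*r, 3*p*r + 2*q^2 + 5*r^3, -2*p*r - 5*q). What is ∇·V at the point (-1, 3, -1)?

∂V₁/∂p = 0
∂V₂/∂q = 4*q
∂V₃/∂r = -2*p
∇·V = -2*p + 4*q
At (-1, 3, -1): 14.

14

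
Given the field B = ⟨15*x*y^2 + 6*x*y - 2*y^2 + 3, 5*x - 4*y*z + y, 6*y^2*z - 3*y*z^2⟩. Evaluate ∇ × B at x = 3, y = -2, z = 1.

(∇×B)₁ = ∂B₃/∂y − ∂B₂/∂z = 12*y*z + 4*y - 3*z^2
(∇×B)₂ = ∂B₁/∂z − ∂B₃/∂x = 0
(∇×B)₃ = ∂B₂/∂x − ∂B₁/∂y = -30*x*y - 6*x + 4*y + 5
∇×B = (12*y*z + 4*y - 3*z^2, 0, -30*x*y - 6*x + 4*y + 5)
At (3, -2, 1): (-35, 0, 159).

(-35, 0, 159)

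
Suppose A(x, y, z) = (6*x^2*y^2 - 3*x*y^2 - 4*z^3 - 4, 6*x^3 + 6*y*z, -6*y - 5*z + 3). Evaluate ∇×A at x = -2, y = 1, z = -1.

(-12, -12, 12)

(∇×A)₁ = ∂A₃/∂y − ∂A₂/∂z = -6*y - 6
(∇×A)₂ = ∂A₁/∂z − ∂A₃/∂x = -12*z^2
(∇×A)₃ = ∂A₂/∂x − ∂A₁/∂y = -12*x^2*y + 18*x^2 + 6*x*y
∇×A = (-6*y - 6, -12*z^2, -12*x^2*y + 18*x^2 + 6*x*y)
At (-2, 1, -1): (-12, -12, 12).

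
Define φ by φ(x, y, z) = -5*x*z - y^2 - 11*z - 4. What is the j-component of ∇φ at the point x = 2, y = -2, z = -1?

(∇φ)_2 = ∂φ/∂y = -2*y
At (2, -2, -1): 4.

4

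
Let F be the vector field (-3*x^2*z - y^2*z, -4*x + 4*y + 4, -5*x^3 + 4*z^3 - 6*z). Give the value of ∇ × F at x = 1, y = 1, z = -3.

(∇×F)₁ = ∂F₃/∂y − ∂F₂/∂z = 0
(∇×F)₂ = ∂F₁/∂z − ∂F₃/∂x = 12*x^2 - y^2
(∇×F)₃ = ∂F₂/∂x − ∂F₁/∂y = 2*y*z - 4
∇×F = (0, 12*x^2 - y^2, 2*y*z - 4)
At (1, 1, -3): (0, 11, -10).

(0, 11, -10)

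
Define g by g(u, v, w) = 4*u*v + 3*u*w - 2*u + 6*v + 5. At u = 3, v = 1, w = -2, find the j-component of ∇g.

(∇g)_2 = ∂g/∂v = 4*u + 6
At (3, 1, -2): 18.

18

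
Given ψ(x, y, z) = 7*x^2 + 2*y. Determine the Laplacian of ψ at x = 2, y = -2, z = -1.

14

∂²ψ/∂x² = 14
∂²ψ/∂y² = 0
∂²ψ/∂z² = 0
∇²ψ = 14
At (2, -2, -1): 14.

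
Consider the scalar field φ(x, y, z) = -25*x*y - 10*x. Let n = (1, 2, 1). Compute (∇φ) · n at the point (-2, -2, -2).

∂φ/∂x = -25*y - 10
∂φ/∂y = -25*x
∂φ/∂z = 0
∇φ at (-2, -2, -2) = (40, 50, 0)
∇φ · n = (40)(1) + (50)(2) + (0)(1) = 140

140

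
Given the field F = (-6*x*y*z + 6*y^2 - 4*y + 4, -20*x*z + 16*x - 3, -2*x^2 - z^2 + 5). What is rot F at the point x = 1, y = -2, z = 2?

(20, 16, 16)

(∇×F)₁ = ∂F₃/∂y − ∂F₂/∂z = 20*x
(∇×F)₂ = ∂F₁/∂z − ∂F₃/∂x = -6*x*y + 4*x
(∇×F)₃ = ∂F₂/∂x − ∂F₁/∂y = 6*x*z - 12*y - 20*z + 20
∇×F = (20*x, -6*x*y + 4*x, 6*x*z - 12*y - 20*z + 20)
At (1, -2, 2): (20, 16, 16).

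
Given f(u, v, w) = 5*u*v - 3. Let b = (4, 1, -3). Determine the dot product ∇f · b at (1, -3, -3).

∂f/∂u = 5*v
∂f/∂v = 5*u
∂f/∂w = 0
∇f at (1, -3, -3) = (-15, 5, 0)
∇f · b = (-15)(4) + (5)(1) + (0)(-3) = -55

-55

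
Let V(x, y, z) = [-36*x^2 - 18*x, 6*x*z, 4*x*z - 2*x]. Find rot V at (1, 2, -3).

(-6, 14, -18)

(∇×V)₁ = ∂V₃/∂y − ∂V₂/∂z = -6*x
(∇×V)₂ = ∂V₁/∂z − ∂V₃/∂x = -4*z + 2
(∇×V)₃ = ∂V₂/∂x − ∂V₁/∂y = 6*z
∇×V = (-6*x, -4*z + 2, 6*z)
At (1, 2, -3): (-6, 14, -18).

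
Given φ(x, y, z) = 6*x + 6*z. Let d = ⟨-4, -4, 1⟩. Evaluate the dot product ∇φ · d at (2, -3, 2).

-18

∂φ/∂x = 6
∂φ/∂y = 0
∂φ/∂z = 6
∇φ at (2, -3, 2) = (6, 0, 6)
∇φ · d = (6)(-4) + (0)(-4) + (6)(1) = -18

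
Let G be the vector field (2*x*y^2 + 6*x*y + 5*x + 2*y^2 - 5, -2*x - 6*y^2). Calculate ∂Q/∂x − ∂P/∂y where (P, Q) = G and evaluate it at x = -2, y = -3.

-2

∂G₂/∂x = -2
∂G₁/∂y = 4*x*y + 6*x + 4*y
Scalar curl = -4*x*y - 6*x - 4*y - 2
At (-2, -3): -2.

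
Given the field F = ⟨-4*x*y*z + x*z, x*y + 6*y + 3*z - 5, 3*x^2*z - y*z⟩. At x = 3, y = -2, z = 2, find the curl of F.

(-5, -9, 22)

(∇×F)₁ = ∂F₃/∂y − ∂F₂/∂z = -z - 3
(∇×F)₂ = ∂F₁/∂z − ∂F₃/∂x = -4*x*y - 6*x*z + x
(∇×F)₃ = ∂F₂/∂x − ∂F₁/∂y = 4*x*z + y
∇×F = (-z - 3, -4*x*y - 6*x*z + x, 4*x*z + y)
At (3, -2, 2): (-5, -9, 22).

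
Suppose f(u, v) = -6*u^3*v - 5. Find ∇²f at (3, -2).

∂²f/∂u² = -36*u*v
∂²f/∂v² = 0
∇²f = -36*u*v
At (3, -2): 216.

216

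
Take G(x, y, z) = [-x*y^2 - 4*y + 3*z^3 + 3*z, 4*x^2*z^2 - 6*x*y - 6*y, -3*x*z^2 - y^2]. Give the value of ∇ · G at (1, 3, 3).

∂G₁/∂x = -y^2
∂G₂/∂y = -6*x - 6
∂G₃/∂z = -6*x*z
∇·G = -6*x*z - 6*x - y^2 - 6
At (1, 3, 3): -39.

-39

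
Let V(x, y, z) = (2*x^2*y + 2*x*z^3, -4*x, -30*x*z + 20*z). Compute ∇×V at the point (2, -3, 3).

(∇×V)₁ = ∂V₃/∂y − ∂V₂/∂z = 0
(∇×V)₂ = ∂V₁/∂z − ∂V₃/∂x = 6*x*z^2 + 30*z
(∇×V)₃ = ∂V₂/∂x − ∂V₁/∂y = -2*x^2 - 4
∇×V = (0, 6*x*z^2 + 30*z, -2*x^2 - 4)
At (2, -3, 3): (0, 198, -12).

(0, 198, -12)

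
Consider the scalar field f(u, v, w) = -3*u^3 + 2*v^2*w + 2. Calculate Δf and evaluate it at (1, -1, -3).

∂²f/∂u² = -18*u
∂²f/∂v² = 4*w
∂²f/∂w² = 0
∇²f = -18*u + 4*w
At (1, -1, -3): -30.

-30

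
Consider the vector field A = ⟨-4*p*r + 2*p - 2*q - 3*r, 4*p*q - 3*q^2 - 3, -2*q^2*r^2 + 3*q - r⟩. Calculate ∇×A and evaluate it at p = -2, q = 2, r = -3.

(-69, 5, 10)

(∇×A)₁ = ∂A₃/∂q − ∂A₂/∂r = -4*q*r^2 + 3
(∇×A)₂ = ∂A₁/∂r − ∂A₃/∂p = -4*p - 3
(∇×A)₃ = ∂A₂/∂p − ∂A₁/∂q = 4*q + 2
∇×A = (-4*q*r^2 + 3, -4*p - 3, 4*q + 2)
At (-2, 2, -3): (-69, 5, 10).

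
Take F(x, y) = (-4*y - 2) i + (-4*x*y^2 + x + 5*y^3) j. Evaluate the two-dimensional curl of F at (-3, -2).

∂F₂/∂x = -4*y^2 + 1
∂F₁/∂y = -4
Scalar curl = -4*y^2 + 5
At (-3, -2): -11.

-11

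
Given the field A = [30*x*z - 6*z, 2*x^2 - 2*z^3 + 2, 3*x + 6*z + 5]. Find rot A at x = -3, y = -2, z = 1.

(6, -99, -12)

(∇×A)₁ = ∂A₃/∂y − ∂A₂/∂z = 6*z^2
(∇×A)₂ = ∂A₁/∂z − ∂A₃/∂x = 30*x - 9
(∇×A)₃ = ∂A₂/∂x − ∂A₁/∂y = 4*x
∇×A = (6*z^2, 30*x - 9, 4*x)
At (-3, -2, 1): (6, -99, -12).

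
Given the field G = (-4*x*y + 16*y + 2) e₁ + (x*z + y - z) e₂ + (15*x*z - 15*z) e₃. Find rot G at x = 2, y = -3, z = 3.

(-1, -45, -5)

(∇×G)₁ = ∂G₃/∂y − ∂G₂/∂z = -x + 1
(∇×G)₂ = ∂G₁/∂z − ∂G₃/∂x = -15*z
(∇×G)₃ = ∂G₂/∂x − ∂G₁/∂y = 4*x + z - 16
∇×G = (-x + 1, -15*z, 4*x + z - 16)
At (2, -3, 3): (-1, -45, -5).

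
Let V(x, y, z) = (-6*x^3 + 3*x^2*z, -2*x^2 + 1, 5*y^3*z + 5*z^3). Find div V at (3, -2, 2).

∂V₁/∂x = -18*x^2 + 6*x*z
∂V₂/∂y = 0
∂V₃/∂z = 5*y^3 + 15*z^2
∇·V = -18*x^2 + 6*x*z + 5*y^3 + 15*z^2
At (3, -2, 2): -106.

-106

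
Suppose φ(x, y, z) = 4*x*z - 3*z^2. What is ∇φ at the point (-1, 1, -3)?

(-12, 0, 14)

∂φ/∂x = 4*z
∂φ/∂y = 0
∂φ/∂z = 4*x - 6*z
∇φ = (4*z, 0, 4*x - 6*z)
At (-1, 1, -3): (-12, 0, 14).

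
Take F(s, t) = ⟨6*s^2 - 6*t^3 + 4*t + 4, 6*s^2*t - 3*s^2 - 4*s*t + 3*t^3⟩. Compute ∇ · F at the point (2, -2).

76

∂F₁/∂s = 12*s
∂F₂/∂t = 6*s^2 - 4*s + 9*t^2
∇·F = 6*s^2 + 8*s + 9*t^2
At (2, -2): 76.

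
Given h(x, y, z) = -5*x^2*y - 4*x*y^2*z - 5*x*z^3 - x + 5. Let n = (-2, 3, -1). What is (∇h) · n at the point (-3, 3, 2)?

55

∂h/∂x = -10*x*y - 4*y^2*z - 5*z^3 - 1
∂h/∂y = -5*x^2 - 8*x*y*z
∂h/∂z = -4*x*y^2 - 15*x*z^2
∇h at (-3, 3, 2) = (-23, 99, 288)
∇h · n = (-23)(-2) + (99)(3) + (288)(-1) = 55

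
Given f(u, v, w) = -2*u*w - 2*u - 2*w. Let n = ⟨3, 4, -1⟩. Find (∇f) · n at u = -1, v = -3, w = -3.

12

∂f/∂u = -2*w - 2
∂f/∂v = 0
∂f/∂w = -2*u - 2
∇f at (-1, -3, -3) = (4, 0, 0)
∇f · n = (4)(3) + (0)(4) + (0)(-1) = 12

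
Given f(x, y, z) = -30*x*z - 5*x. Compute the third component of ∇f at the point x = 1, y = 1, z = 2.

(∇f)_3 = ∂f/∂z = -30*x
At (1, 1, 2): -30.

-30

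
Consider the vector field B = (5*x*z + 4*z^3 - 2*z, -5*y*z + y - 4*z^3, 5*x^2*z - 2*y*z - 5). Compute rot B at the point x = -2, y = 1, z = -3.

(119, 36, 0)

(∇×B)₁ = ∂B₃/∂y − ∂B₂/∂z = 5*y + 12*z^2 - 2*z
(∇×B)₂ = ∂B₁/∂z − ∂B₃/∂x = -10*x*z + 5*x + 12*z^2 - 2
(∇×B)₃ = ∂B₂/∂x − ∂B₁/∂y = 0
∇×B = (5*y + 12*z^2 - 2*z, -10*x*z + 5*x + 12*z^2 - 2, 0)
At (-2, 1, -3): (119, 36, 0).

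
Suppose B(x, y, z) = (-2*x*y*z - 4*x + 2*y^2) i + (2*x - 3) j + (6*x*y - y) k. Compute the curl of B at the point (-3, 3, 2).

(∇×B)₁ = ∂B₃/∂y − ∂B₂/∂z = 6*x - 1
(∇×B)₂ = ∂B₁/∂z − ∂B₃/∂x = -2*x*y - 6*y
(∇×B)₃ = ∂B₂/∂x − ∂B₁/∂y = 2*x*z - 4*y + 2
∇×B = (6*x - 1, -2*x*y - 6*y, 2*x*z - 4*y + 2)
At (-3, 3, 2): (-19, 0, -22).

(-19, 0, -22)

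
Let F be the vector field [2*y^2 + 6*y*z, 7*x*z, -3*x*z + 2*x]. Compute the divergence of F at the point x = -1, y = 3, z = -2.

3

∂F₁/∂x = 0
∂F₂/∂y = 0
∂F₃/∂z = -3*x
∇·F = -3*x
At (-1, 3, -2): 3.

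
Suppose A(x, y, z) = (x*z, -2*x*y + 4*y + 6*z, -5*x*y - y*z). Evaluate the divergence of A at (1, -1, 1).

4

∂A₁/∂x = z
∂A₂/∂y = -2*x + 4
∂A₃/∂z = -y
∇·A = -2*x - y + z + 4
At (1, -1, 1): 4.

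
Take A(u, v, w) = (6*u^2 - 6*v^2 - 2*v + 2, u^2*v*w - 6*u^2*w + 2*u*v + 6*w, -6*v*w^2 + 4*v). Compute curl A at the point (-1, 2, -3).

(-52, 0, 6)

(∇×A)₁ = ∂A₃/∂v − ∂A₂/∂w = -u^2*v + 6*u^2 - 6*w^2 - 2
(∇×A)₂ = ∂A₁/∂w − ∂A₃/∂u = 0
(∇×A)₃ = ∂A₂/∂u − ∂A₁/∂v = 2*u*v*w - 12*u*w + 14*v + 2
∇×A = (-u^2*v + 6*u^2 - 6*w^2 - 2, 0, 2*u*v*w - 12*u*w + 14*v + 2)
At (-1, 2, -3): (-52, 0, 6).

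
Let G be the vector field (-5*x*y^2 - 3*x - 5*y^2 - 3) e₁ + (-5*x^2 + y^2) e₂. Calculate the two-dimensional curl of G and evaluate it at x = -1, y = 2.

∂G₂/∂x = -10*x
∂G₁/∂y = -10*x*y - 10*y
Scalar curl = 10*x*y - 10*x + 10*y
At (-1, 2): 10.

10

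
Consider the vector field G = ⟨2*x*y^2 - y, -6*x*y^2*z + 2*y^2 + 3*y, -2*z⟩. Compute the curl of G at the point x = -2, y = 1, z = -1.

(-12, 0, 15)

(∇×G)₁ = ∂G₃/∂y − ∂G₂/∂z = 6*x*y^2
(∇×G)₂ = ∂G₁/∂z − ∂G₃/∂x = 0
(∇×G)₃ = ∂G₂/∂x − ∂G₁/∂y = -4*x*y - 6*y^2*z + 1
∇×G = (6*x*y^2, 0, -4*x*y - 6*y^2*z + 1)
At (-2, 1, -1): (-12, 0, 15).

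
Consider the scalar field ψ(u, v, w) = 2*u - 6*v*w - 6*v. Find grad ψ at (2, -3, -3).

(2, 12, 18)

∂ψ/∂u = 2
∂ψ/∂v = -6*w - 6
∂ψ/∂w = -6*v
∇ψ = (2, -6*w - 6, -6*v)
At (2, -3, -3): (2, 12, 18).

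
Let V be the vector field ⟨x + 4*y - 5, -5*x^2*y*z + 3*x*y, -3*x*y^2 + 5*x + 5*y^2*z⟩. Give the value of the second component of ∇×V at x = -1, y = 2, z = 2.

7

(∇×V)_2 = ∂V₁/∂z − ∂V₃/∂x
= 0 − (-3*y^2 + 5)
= 3*y^2 - 5
At (-1, 2, 2): 7.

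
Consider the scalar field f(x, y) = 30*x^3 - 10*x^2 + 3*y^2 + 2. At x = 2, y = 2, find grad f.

(320, 12)

∂f/∂x = 90*x^2 - 20*x
∂f/∂y = 6*y
∇f = (90*x^2 - 20*x, 6*y)
At (2, 2): (320, 12).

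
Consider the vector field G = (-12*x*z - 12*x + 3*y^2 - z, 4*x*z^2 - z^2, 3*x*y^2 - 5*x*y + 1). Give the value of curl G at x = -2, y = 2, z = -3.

(-68, 21, 24)

(∇×G)₁ = ∂G₃/∂y − ∂G₂/∂z = 6*x*y - 8*x*z - 5*x + 2*z
(∇×G)₂ = ∂G₁/∂z − ∂G₃/∂x = -12*x - 3*y^2 + 5*y - 1
(∇×G)₃ = ∂G₂/∂x − ∂G₁/∂y = -6*y + 4*z^2
∇×G = (6*x*y - 8*x*z - 5*x + 2*z, -12*x - 3*y^2 + 5*y - 1, -6*y + 4*z^2)
At (-2, 2, -3): (-68, 21, 24).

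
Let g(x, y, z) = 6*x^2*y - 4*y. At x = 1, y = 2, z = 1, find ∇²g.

∂²g/∂x² = 12*y
∂²g/∂y² = 0
∂²g/∂z² = 0
∇²g = 12*y
At (1, 2, 1): 24.

24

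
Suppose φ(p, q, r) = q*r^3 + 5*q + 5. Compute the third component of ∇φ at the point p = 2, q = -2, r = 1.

(∇φ)_3 = ∂φ/∂r = 3*q*r^2
At (2, -2, 1): -6.

-6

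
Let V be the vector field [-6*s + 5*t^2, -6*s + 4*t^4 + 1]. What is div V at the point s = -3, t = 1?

10

∂V₁/∂s = -6
∂V₂/∂t = 16*t^3
∇·V = 16*t^3 - 6
At (-3, 1): 10.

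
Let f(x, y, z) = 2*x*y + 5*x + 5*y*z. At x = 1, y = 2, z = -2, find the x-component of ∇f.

9

(∇f)_1 = ∂f/∂x = 2*y + 5
At (1, 2, -2): 9.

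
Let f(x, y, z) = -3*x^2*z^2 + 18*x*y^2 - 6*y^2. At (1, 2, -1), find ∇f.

∂f/∂x = -6*x*z^2 + 18*y^2
∂f/∂y = 36*x*y - 12*y
∂f/∂z = -6*x^2*z
∇f = (-6*x*z^2 + 18*y^2, 36*x*y - 12*y, -6*x^2*z)
At (1, 2, -1): (66, 48, 6).

(66, 48, 6)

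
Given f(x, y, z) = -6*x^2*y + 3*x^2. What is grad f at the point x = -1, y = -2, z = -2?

∂f/∂x = -12*x*y + 6*x
∂f/∂y = -6*x^2
∂f/∂z = 0
∇f = (-12*x*y + 6*x, -6*x^2, 0)
At (-1, -2, -2): (-30, -6, 0).

(-30, -6, 0)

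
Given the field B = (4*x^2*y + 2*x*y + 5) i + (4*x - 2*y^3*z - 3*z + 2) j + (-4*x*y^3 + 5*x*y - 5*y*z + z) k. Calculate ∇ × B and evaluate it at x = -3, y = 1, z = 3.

(11, -1, -26)

(∇×B)₁ = ∂B₃/∂y − ∂B₂/∂z = -12*x*y^2 + 5*x + 2*y^3 - 5*z + 3
(∇×B)₂ = ∂B₁/∂z − ∂B₃/∂x = 4*y^3 - 5*y
(∇×B)₃ = ∂B₂/∂x − ∂B₁/∂y = -4*x^2 - 2*x + 4
∇×B = (-12*x*y^2 + 5*x + 2*y^3 - 5*z + 3, 4*y^3 - 5*y, -4*x^2 - 2*x + 4)
At (-3, 1, 3): (11, -1, -26).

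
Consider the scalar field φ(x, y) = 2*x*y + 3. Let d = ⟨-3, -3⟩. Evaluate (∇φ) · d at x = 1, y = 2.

∂φ/∂x = 2*y
∂φ/∂y = 2*x
∇φ at (1, 2) = (4, 2)
∇φ · d = (4)(-3) + (2)(-3) = -18

-18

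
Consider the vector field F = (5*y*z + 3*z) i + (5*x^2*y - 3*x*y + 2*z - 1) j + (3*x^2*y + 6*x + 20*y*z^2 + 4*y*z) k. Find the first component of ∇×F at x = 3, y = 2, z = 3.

217

(∇×F)_1 = ∂F₃/∂y − ∂F₂/∂z
= 3*x^2 + 20*z^2 + 4*z − (2)
= 3*x^2 + 20*z^2 + 4*z - 2
At (3, 2, 3): 217.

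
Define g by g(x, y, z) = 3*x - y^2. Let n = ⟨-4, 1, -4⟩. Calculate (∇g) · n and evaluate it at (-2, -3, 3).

∂g/∂x = 3
∂g/∂y = -2*y
∂g/∂z = 0
∇g at (-2, -3, 3) = (3, 6, 0)
∇g · n = (3)(-4) + (6)(1) + (0)(-4) = -6

-6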